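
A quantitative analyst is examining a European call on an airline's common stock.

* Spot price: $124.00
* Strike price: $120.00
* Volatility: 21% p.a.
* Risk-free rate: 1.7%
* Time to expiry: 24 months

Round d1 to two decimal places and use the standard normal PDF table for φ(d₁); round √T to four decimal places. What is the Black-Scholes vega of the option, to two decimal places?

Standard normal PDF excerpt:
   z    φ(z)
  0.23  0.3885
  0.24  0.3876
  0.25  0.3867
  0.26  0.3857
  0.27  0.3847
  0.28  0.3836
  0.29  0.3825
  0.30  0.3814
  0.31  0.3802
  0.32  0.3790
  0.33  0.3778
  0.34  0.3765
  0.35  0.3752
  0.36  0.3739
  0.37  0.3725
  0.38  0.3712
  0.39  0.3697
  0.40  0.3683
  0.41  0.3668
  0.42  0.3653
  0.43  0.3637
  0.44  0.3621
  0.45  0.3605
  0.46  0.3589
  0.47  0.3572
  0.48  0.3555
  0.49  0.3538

65.32

σ√T = 0.21·√2 = 0.2970
d₁ = [ln(124/120) + (0.017 + 0.21²/2)·2] / 0.2970 = [0.0328 + 0.0781] / 0.2970 = 0.3734 ⇒ 0.37
√T = √2 = 1.4142
φ(d₁) = φ(0.37) = 0.3725
vega = S·φ(d₁)·√T = 124·0.3725·1.4142 = 65.3219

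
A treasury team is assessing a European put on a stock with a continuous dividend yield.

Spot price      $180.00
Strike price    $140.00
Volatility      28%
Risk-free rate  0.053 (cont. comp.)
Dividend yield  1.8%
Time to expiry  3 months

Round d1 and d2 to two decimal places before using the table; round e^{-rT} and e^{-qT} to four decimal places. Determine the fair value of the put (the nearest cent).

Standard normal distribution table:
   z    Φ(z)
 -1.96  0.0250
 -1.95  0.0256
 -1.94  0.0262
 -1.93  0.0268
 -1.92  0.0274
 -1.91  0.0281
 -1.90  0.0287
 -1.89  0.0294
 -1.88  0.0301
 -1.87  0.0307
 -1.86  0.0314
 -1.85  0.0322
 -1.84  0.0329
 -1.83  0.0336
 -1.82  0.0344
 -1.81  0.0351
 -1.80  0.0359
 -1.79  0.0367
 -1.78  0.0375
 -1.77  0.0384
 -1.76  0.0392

$0.27

T = 0.25;  σ√T = 0.1400
d₁ = [ln(180/140) + (0.053 − 0.018 + 0.28²/2)·0.25] / 0.1400 = [0.2513 + 0.0186] / 0.1400 = 1.9276 → 1.93
d₂ = d₁ − σ√T = 1.9276 − 0.1400 = 1.7876 → 1.79
exp(−qT) = exp(−0.018·0.25) = 0.9955;  exp(−rT) = exp(−0.053·0.25) = 0.9868
P = 140·0.9868·N(-1.79) − 180·0.9955·N(-1.93) = 140·0.9868·0.0367 − 180·0.9955·0.0268 = 5.0702 − 4.8023 = 0.2679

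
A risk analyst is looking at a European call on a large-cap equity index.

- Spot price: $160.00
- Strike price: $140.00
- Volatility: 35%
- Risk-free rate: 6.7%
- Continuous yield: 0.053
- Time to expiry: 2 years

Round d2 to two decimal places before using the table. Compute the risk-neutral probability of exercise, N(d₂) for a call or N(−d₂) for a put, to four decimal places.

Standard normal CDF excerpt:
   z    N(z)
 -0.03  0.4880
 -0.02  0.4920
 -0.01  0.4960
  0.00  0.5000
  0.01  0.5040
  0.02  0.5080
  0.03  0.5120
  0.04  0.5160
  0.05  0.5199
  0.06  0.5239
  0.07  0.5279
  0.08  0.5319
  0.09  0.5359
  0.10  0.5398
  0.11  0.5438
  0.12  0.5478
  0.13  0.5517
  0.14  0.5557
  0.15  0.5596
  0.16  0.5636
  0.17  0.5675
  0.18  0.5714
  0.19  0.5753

0.5319

σ√T = 0.35·√2 = 0.4950
d₁ = [ln(160/140) + (0.067 − 0.053 + 0.35²/2)·2] / 0.4950 = [0.1335 + 0.1505] / 0.4950 = 0.5738 which rounds to 0.57
d₂ = d₁ − σ√T = 0.5738 − 0.4950 = 0.0789 which rounds to 0.08
Risk-neutral Pr[S_T > K] = N(d₂) = N(0.08) = 0.5319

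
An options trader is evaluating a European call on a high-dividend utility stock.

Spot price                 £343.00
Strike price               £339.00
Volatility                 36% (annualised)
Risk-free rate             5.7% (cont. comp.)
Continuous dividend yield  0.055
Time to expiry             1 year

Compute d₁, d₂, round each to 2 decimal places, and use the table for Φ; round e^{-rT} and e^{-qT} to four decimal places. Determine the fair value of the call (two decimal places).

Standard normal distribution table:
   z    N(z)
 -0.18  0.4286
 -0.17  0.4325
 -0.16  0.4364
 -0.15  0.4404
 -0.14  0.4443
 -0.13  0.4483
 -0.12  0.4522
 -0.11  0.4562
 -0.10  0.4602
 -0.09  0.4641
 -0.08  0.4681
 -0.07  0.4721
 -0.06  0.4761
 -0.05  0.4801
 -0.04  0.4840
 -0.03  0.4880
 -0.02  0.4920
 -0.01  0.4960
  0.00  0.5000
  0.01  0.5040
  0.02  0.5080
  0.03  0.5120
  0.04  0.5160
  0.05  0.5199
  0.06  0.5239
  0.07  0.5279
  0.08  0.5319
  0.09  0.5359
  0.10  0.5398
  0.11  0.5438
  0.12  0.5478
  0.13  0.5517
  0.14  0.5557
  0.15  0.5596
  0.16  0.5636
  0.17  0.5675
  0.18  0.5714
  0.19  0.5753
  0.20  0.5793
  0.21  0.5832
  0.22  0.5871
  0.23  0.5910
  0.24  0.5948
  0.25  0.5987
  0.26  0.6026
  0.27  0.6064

£48.33

T = 1;  σ√T = 0.3600
ln(S/K) + (r − q + σ²/2)T = ln(343/339) + (0.057 − 0.055 + 0.36²/2)·1 = 0.0117 + 0.0668 = 0.0785
d₁ = 0.0785 / 0.3600 = 0.2181 ⇒ 0.22
d₂ = d₁ − σ√T = 0.2181 − 0.3600 = -0.1419 ⇒ -0.14
e^(−qT) = e^(−0.055·1) = 0.9465;  e^(−rT) = e^(−0.057·1) = 0.9446
N(d₁) = N(0.22) = 0.5871;  N(d₂) = N(-0.14) = 0.4443
C = 343·0.9465·0.5871 − 339·0.9446·0.4443 = 190.6017 − 142.2735 = 48.3282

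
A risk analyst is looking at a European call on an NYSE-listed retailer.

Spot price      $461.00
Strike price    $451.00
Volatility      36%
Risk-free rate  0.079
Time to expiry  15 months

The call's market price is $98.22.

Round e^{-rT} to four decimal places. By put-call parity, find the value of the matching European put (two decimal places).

$45.83

exp(−rT) = exp(−0.079·1.25) = 0.9060
Put-call parity: C − P = S − K·e^(−rT) = 461 − 451·0.9060 = 461 − 408.6060 = 52.3940
P = C − (C − P) = 98.22 − (52.3940) = 45.8260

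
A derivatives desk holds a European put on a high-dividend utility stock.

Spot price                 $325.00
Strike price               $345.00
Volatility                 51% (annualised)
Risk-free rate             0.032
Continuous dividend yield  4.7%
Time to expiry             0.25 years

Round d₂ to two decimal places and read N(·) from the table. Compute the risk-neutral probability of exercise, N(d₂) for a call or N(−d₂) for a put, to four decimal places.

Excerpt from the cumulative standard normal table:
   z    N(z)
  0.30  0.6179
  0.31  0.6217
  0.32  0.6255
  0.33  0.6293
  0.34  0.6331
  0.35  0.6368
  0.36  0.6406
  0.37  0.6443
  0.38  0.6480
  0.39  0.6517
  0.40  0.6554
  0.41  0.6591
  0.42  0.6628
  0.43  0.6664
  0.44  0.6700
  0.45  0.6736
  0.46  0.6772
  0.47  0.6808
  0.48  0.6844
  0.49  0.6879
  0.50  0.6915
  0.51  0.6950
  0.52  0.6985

σ√T = 0.51 × 0.5000 = 0.2550
d₁ = [ln(325/345) + (0.032 − 0.047 + 0.51²/2)·0.25] / 0.2550 = [-0.0597 + 0.0288] / 0.2550 = -0.1214 which rounds to -0.12
d₂ = d₁ − σ√T = -0.1214 − 0.2550 = -0.3764 which rounds to -0.38
Pr(exercise) under Q = N(−d₂) = N(0.38) = 0.6480

0.6480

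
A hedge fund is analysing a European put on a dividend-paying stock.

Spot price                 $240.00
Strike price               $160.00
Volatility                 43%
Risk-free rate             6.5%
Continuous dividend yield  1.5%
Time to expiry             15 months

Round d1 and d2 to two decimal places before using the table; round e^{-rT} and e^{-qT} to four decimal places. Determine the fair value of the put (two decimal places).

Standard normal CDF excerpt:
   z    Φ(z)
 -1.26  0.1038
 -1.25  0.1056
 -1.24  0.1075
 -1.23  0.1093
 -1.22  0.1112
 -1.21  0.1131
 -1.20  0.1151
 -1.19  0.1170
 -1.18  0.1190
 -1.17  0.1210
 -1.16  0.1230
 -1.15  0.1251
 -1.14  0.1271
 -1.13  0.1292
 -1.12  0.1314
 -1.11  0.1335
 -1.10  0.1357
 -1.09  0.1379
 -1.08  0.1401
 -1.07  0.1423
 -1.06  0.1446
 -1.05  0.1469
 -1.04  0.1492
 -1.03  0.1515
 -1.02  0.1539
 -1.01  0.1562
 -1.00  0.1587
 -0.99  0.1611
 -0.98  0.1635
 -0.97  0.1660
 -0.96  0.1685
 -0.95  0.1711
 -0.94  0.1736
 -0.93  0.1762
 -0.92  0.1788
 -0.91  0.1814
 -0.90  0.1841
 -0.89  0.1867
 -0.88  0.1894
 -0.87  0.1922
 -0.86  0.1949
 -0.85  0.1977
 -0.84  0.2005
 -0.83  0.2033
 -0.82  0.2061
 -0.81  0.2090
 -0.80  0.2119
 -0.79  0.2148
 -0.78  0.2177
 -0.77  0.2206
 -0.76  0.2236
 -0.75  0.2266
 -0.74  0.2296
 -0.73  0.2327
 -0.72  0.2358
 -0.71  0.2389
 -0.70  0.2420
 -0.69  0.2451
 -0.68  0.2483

$7.69

σ√T = 0.43 × 1.1180 = 0.4808
d₁ = [ln(240/160) + (0.065 − 0.015 + ½·0.43²)·1.25] / (σ√T) = (0.4055 + 0.1781) / 0.4808 = 1.2138 ≈ 1.21
d₂ = 1.2138 − 0.4808 = 0.7330 ≈ 0.73
e^(−qT) = e^(−0.015·1.25) = 0.9814;  e^(−rT) = e^(−0.065·1.25) = 0.9220
N(−d₂) = N(-0.73) = 0.2327;  N(−d₁) = N(-1.21) = 0.1131
P = 160·0.9220·0.2327 − 240·0.9814·0.1131 = 34.3279 − 26.6391 = 7.6888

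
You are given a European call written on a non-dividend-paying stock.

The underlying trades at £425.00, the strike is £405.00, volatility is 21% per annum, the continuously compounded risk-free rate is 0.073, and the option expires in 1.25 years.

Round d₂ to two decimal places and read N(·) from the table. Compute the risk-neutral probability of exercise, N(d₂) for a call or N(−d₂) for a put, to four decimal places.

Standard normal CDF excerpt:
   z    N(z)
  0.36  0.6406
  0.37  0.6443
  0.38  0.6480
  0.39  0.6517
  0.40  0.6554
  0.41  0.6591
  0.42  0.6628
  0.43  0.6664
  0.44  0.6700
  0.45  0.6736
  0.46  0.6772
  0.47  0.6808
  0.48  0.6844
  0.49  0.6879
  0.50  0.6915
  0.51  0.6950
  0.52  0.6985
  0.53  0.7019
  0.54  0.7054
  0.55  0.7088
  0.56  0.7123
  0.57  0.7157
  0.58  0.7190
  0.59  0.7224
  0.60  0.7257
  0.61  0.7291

0.6844

T = 1.25;  σ√T = 0.2348
d₁ = [ln(425/405) + (0.073 + ½·0.21²)·1.25] / (σ√T) = (0.0482 + 0.1188) / 0.2348 = 0.7113 ≈ 0.71
d₂ = 0.7113 − 0.2348 = 0.4766 ≈ 0.48
Risk-neutral Pr[S_T > K] = N(d₂) = N(0.48) = 0.6844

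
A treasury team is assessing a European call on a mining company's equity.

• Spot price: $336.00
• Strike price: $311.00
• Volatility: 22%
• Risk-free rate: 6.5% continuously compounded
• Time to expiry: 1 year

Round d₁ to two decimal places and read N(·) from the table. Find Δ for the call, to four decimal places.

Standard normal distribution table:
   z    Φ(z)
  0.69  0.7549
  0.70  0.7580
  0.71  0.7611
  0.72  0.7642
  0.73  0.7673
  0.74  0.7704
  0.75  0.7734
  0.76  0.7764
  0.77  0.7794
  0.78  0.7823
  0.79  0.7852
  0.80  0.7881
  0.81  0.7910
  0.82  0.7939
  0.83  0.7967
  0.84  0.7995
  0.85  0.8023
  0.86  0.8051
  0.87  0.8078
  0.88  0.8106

T = 1;  σ√T = 0.2200
d₁ = [ln(336/311) + (0.065 + ½·0.22²)·1] / (σ√T) = (0.0773 + 0.0892) / 0.2200 = 0.7569 ⇒ 0.76
N(d₁) = N(0.76) = 0.7764
Δ_call = N(d₁) = 0.7764

0.7764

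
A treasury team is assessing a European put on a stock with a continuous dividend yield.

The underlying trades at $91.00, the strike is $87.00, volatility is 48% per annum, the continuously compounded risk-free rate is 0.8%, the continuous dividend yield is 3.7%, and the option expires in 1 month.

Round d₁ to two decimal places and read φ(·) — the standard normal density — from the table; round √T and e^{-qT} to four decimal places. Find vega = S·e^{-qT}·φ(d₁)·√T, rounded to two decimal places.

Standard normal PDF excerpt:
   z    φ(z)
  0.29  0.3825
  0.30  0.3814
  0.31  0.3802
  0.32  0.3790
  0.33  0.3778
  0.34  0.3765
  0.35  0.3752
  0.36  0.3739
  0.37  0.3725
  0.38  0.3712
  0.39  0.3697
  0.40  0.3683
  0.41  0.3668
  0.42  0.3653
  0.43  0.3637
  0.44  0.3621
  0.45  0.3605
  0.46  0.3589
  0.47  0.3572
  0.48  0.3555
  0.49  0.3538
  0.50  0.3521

9.72

T = 0.08333;  σ√T = 0.1386
d₁ = [ln(91/87) + (0.008 − 0.037 + 0.48²/2)·0.08333] / 0.1386 = [0.0450 + 0.0072] / 0.1386 = 0.3762 ⇒ 0.38
√T = √0.08333 = 0.2887
φ(d₁) = φ(0.38) = 0.3712
exp(−qT) = exp(−0.037·0.08333) = 0.9969
vega = S·exp(−qT)·φ(d₁)·√T = 91·0.9969·0.3712·0.2887 = 9.7218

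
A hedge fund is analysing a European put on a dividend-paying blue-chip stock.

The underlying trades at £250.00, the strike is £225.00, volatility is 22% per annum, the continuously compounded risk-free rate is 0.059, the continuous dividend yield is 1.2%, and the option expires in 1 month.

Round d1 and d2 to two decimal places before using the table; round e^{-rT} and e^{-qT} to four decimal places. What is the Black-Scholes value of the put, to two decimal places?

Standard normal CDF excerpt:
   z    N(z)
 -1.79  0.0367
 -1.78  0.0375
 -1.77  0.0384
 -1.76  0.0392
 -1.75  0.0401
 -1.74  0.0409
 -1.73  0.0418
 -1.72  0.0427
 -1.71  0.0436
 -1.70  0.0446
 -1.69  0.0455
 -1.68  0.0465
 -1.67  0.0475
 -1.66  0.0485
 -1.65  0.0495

£0.17

σ√T = 0.22 × 0.2887 = 0.0635
d₁ = [ln(250/225) + (0.059 − 0.012 + 0.22²/2)·0.08333] / 0.0635 = [0.1054 + 0.0059] / 0.0635 = 1.7524 → 1.75
d₂ = d₁ − σ√T = 1.7524 − 0.0635 = 1.6889 → 1.69
exp(−qT) = exp(−0.012·0.08333) = 0.9990;  exp(−rT) = exp(−0.059·0.08333) = 0.9951
N(−d₂) = N(-1.69) = 0.0455;  N(−d₁) = N(-1.75) = 0.0401
P = 225·0.9951·0.0455 − 250·0.9990·0.0401 = 10.1873 − 10.0150 = 0.1724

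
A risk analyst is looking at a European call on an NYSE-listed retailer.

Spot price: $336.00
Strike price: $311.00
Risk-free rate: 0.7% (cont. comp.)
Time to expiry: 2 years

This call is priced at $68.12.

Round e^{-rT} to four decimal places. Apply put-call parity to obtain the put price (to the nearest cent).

exp(−rT) = exp(−0.007·2) = 0.9861
Put-call parity: C − P = S − K·e^(−rT) = 336 − 311·0.9861 = 336 − 306.6771 = 29.3229
P = C − (C − P) = 68.12 − (29.3229) = 38.7971

$38.80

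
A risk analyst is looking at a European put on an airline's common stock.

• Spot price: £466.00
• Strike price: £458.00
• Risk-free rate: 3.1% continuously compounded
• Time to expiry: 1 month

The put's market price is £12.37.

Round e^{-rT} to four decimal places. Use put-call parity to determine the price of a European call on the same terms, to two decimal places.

£21.56

e^(−rT) = e^(−0.031·0.08333) = 0.9974
Put-call parity: C − P = S − K·e^(−rT) = 466 − 458·0.9974 = 466 − 456.8092 = 9.1908
C = P + (C − P) = 12.37 + (9.1908) = 21.5608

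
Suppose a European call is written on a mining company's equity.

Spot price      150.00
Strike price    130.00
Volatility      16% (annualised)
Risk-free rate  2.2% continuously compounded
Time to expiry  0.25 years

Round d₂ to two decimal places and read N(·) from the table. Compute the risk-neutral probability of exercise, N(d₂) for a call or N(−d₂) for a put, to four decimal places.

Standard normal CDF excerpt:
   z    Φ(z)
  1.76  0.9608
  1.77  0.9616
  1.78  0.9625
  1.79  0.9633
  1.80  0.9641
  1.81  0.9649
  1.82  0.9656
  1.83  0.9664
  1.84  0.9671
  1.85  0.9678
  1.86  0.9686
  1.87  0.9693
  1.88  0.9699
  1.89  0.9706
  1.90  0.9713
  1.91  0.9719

σ√T = 0.16·√0.25 = 0.0800
ln(S/K) + (r + σ²/2)T = ln(150/130) + (0.022 + 0.16²/2)·0.25 = 0.1431 + 0.0087 = 0.1518
d₁ = 0.1518 / 0.0800 = 1.8975 which rounds to 1.90
d₂ = d₁ − σ√T = 1.8975 − 0.0800 = 1.8175 which rounds to 1.82
Pr(exercise) under Q = N(d₂) = 0.9656

0.9656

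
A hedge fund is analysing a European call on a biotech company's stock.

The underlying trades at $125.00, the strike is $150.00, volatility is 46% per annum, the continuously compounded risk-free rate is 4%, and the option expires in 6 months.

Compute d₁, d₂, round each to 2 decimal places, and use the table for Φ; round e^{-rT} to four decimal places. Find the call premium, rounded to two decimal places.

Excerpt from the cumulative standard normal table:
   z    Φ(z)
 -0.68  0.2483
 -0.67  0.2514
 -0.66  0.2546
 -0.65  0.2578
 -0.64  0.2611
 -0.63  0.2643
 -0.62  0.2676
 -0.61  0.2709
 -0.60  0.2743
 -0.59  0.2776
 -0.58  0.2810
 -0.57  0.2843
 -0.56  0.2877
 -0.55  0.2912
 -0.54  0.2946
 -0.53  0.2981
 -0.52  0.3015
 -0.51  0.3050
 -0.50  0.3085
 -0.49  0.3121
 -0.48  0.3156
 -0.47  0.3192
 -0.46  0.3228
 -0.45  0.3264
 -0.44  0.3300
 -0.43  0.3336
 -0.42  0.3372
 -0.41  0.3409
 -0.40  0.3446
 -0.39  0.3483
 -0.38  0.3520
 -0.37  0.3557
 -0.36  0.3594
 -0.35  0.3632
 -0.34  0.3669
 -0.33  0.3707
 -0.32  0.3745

$8.43

σ√T = 0.46·√0.5 = 0.3253
d₁ = [ln(125/150) + (0.04 + ½·0.46²)·0.5] / (σ√T) = (-0.1823 + 0.0729) / 0.3253 = -0.3364 ⇒ -0.34
d₂ = -0.3364 − 0.3253 = -0.6617 ⇒ -0.66
e^(−rT) = e^(−0.04·0.5) = 0.9802
C = 125·N(-0.34) − 150·0.9802·N(-0.66) = 125·0.3669 − 150·0.9802·0.2546 = 45.8625 − 37.4338 = 8.4287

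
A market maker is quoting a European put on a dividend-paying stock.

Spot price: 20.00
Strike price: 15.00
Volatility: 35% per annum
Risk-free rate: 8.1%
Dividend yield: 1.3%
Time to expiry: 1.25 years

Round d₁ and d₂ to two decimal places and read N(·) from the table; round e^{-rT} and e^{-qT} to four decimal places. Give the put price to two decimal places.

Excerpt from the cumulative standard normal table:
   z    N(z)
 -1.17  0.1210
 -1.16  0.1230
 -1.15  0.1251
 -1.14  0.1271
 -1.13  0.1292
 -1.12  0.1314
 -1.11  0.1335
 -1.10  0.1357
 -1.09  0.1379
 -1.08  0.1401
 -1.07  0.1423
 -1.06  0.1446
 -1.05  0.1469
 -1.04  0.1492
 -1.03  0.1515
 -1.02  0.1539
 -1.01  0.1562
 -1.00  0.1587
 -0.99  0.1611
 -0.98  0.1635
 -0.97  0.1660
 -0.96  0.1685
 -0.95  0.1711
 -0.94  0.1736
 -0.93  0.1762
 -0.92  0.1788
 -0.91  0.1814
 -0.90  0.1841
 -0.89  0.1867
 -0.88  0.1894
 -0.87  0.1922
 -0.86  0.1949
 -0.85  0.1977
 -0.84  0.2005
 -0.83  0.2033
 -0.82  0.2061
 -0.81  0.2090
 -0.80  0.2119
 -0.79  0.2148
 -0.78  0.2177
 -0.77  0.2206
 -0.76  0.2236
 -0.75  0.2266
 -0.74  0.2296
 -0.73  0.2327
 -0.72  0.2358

T = 1.25;  σ√T = 0.3913
d₁ = [ln(20/15) + (0.081 − 0.013 + 0.35²/2)·1.25] / 0.3913 = [0.2877 + 0.1616] / 0.3913 = 1.1480 ⇒ 1.15
d₂ = d₁ − σ√T = 1.1480 − 0.3913 = 0.7567 ⇒ 0.76
exp(−qT) = exp(−0.013·1.25) = 0.9839;  exp(−rT) = exp(−0.081·1.25) = 0.9037
N(−d₂) = N(-0.76) = 0.2236;  N(−d₁) = N(-1.15) = 0.1251
P = 15·0.9037·0.2236 − 20·0.9839·0.1251 = 3.0310 − 2.4617 = 0.5693

0.57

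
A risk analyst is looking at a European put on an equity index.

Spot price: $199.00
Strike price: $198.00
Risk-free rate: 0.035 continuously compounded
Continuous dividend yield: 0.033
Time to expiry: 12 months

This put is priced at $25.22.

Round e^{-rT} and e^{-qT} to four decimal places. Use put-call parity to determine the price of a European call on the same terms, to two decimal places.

$26.56

exp(−qT) = exp(−0.033·1) = 0.9675;  exp(−rT) = exp(−0.035·1) = 0.9656
Put-call parity: C − P = S·e^(−qT) − K·e^(−rT) = 199·0.9675 − 198·0.9656 = 192.5325 − 191.1888 = 1.3437
C = P + (C − P) = 25.22 + (1.3437) = 26.5637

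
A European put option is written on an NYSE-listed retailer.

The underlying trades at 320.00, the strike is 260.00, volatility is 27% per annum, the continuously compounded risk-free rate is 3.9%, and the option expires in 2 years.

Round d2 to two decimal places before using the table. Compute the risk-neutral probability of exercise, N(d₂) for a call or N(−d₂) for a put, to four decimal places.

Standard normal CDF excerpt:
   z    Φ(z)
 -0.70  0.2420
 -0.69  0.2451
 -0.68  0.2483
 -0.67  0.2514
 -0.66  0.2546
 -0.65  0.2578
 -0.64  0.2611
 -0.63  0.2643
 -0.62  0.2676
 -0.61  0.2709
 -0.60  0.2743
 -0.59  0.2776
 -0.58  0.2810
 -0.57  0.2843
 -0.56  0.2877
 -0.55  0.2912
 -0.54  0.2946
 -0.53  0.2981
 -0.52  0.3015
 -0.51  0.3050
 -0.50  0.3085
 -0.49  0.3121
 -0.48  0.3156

0.2877

σ√T = 0.27·√2 = 0.3818
ln(S/K) + (r + σ²/2)T = ln(320/260) + (0.039 + 0.27²/2)·2 = 0.2076 + 0.1509 = 0.3585
d₁ = 0.3585 / 0.3818 = 0.9390 which rounds to 0.94
d₂ = d₁ − σ√T = 0.9390 − 0.3818 = 0.5571 which rounds to 0.56
Risk-neutral Pr[S_T < K] = N(−d₂) = N(-0.56) = 0.2877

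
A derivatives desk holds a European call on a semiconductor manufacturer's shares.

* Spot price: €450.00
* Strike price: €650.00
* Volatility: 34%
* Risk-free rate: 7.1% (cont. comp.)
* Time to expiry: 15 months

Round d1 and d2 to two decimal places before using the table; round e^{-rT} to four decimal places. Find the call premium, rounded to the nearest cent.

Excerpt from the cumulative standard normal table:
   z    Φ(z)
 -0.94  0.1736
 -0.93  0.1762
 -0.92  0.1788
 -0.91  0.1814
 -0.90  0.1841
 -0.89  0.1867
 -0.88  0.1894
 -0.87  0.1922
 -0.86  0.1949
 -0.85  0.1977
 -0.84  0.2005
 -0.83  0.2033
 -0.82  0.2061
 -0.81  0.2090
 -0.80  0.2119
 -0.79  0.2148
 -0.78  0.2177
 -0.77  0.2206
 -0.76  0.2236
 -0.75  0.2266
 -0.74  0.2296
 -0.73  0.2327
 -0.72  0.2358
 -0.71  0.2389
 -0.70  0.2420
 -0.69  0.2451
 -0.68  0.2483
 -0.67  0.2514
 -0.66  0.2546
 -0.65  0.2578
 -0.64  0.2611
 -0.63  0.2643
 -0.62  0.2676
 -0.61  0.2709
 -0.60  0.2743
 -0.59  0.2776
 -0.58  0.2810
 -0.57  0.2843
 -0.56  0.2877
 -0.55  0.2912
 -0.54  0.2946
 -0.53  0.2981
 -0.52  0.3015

T = 1.25;  σ√T = 0.3801
d₁ = [ln(450/650) + (0.071 + 0.34²/2)·1.25] / 0.3801 = [-0.3677 + 0.1610] / 0.3801 = -0.5438 ⇒ -0.54
d₂ = d₁ − σ√T = -0.5438 − 0.3801 = -0.9240 ⇒ -0.92
e^(−rT) = e^(−0.071·1.25) = 0.9151
C = 450·N(-0.54) − 650·0.9151·N(-0.92) = 450·0.2946 − 650·0.9151·0.1788 = 132.5700 − 106.3529 = 26.2171

€26.22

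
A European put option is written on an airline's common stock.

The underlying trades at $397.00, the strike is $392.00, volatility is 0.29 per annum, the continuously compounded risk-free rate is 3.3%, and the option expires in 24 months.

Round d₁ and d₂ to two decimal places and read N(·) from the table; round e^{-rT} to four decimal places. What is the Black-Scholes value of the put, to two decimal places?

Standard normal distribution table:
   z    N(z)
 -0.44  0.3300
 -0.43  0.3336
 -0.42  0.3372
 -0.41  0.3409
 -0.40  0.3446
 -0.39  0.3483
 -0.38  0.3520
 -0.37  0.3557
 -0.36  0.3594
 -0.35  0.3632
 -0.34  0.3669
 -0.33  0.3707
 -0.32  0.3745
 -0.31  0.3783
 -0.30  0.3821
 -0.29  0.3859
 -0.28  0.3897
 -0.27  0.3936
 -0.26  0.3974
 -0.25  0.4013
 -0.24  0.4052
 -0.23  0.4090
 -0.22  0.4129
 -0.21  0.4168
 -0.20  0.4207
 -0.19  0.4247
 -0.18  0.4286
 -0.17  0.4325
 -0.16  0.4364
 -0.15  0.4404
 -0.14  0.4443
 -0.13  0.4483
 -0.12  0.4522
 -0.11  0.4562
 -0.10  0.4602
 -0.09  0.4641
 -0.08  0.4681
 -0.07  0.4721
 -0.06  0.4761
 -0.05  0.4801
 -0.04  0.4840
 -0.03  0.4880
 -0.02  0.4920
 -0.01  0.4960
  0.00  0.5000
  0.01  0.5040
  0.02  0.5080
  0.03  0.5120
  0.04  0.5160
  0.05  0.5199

σ√T = 0.29 × 1.4142 = 0.4101
d₁ = [ln(397/392) + (0.033 + 0.29²/2)·2] / 0.4101 = [0.0127 + 0.1501] / 0.4101 = 0.3969 which rounds to 0.40
d₂ = d₁ − σ√T = 0.3969 − 0.4101 = -0.0132 which rounds to -0.01
e^(−rT) = e^(−0.033·2) = 0.9361
P = 392·0.9361·N(0.01) − 397·N(-0.40) = 392·0.9361·0.5040 − 397·0.3446 = 184.9434 − 136.8062 = 48.1372

$48.14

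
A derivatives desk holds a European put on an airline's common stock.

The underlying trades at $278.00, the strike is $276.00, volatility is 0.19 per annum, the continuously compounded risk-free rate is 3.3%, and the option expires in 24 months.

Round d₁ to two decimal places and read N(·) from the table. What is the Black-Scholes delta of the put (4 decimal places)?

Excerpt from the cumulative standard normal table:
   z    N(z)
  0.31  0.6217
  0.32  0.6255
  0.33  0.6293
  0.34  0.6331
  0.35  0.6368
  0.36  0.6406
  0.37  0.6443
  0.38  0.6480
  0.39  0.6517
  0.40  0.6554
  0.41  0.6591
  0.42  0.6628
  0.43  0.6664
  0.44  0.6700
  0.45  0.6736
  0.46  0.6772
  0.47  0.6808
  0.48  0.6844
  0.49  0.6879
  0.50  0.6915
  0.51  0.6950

-0.3409

T = 2;  σ√T = 0.2687
d₁ = [ln(278/276) + (0.033 + 0.19²/2)·2] / 0.2687 = [0.0072 + 0.1021] / 0.2687 = 0.4068 → 0.41
N(d₁) = N(0.41) = 0.6591
Δ_put = N(d₁) − 1 = 0.6591 − 1 = -0.3409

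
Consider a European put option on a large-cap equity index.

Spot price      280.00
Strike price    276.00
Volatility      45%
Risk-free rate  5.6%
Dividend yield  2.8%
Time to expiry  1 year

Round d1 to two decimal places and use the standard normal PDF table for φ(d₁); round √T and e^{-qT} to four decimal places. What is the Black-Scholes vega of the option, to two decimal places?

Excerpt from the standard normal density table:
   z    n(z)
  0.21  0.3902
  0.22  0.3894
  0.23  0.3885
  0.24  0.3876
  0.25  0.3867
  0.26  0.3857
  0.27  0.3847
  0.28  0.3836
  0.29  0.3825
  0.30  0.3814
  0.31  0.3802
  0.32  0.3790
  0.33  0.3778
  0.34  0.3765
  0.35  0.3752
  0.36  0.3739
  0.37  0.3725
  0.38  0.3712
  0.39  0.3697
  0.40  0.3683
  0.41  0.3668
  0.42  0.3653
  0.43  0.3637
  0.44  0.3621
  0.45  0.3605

103.19

σ√T = 0.45 × 1.0000 = 0.4500
ln(S/K) + (r − q + σ²/2)T = ln(280/276) + (0.056 − 0.028 + 0.45²/2)·1 = 0.0144 + 0.1293 = 0.1436
d₁ = 0.1436 / 0.4500 = 0.3192 ⇒ 0.32
√T = √1 = 1.0000
φ(d₁) = φ(0.32) = 0.3790
e^(−qT) = e^(−0.028·1) = 0.9724
vega = S·e^(−qT)·φ(d₁)·√T = 280·0.9724·0.3790·1.0000 = 103.1911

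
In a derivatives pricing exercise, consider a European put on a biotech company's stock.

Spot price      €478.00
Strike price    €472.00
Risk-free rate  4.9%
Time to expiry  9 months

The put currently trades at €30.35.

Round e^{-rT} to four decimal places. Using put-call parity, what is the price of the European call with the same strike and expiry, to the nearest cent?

exp(−rT) = exp(−0.049·0.75) = 0.9639
Put-call parity: C − P = S − K·e^(−rT) = 478 − 472·0.9639 = 478 − 454.9608 = 23.0392
C = P + (C − P) = 30.35 + (23.0392) = 53.3892

€53.39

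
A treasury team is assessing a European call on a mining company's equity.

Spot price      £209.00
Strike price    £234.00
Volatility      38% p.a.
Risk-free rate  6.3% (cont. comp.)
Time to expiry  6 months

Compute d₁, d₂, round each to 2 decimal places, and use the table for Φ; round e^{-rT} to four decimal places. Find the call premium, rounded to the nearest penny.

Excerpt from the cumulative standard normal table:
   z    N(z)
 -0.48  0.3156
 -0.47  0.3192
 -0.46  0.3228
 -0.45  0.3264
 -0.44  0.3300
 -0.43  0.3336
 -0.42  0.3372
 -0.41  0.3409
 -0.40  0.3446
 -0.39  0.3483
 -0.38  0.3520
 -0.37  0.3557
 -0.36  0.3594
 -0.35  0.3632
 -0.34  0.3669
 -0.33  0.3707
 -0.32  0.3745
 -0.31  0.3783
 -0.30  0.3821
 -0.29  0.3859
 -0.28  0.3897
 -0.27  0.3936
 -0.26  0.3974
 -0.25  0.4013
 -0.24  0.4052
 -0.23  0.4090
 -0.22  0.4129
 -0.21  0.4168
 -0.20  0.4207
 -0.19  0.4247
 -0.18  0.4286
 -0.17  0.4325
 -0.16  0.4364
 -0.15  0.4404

£15.57

σ√T = 0.38 × 0.7071 = 0.2687
d₁ = [ln(209/234) + (0.063 + ½·0.38²)·0.5] / (σ√T) = (-0.1130 + 0.0676) / 0.2687 = -0.1689 → -0.17
d₂ = -0.1689 − 0.2687 = -0.4376 → -0.44
e^(−rT) = e^(−0.063·0.5) = 0.9690
C = 209·N(-0.17) − 234·0.9690·N(-0.44) = 209·0.4325 − 234·0.9690·0.3300 = 90.3925 − 74.8262 = 15.5663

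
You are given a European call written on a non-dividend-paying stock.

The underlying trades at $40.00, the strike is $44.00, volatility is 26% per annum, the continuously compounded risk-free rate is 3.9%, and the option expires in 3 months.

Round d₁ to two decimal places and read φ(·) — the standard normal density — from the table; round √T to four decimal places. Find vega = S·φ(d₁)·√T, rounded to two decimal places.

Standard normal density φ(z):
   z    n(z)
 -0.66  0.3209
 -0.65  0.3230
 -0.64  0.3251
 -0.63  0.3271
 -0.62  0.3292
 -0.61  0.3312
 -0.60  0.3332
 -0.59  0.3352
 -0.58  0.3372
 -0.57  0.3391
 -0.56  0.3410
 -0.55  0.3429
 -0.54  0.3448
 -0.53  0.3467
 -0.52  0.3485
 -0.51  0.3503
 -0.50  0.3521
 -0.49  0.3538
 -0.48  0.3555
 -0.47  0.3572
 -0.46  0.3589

6.70

T = 0.25;  σ√T = 0.1300
d₁ = [ln(40/44) + (0.039 + ½·0.26²)·0.25] / (σ√T) = (-0.0953 + 0.0182) / 0.1300 = -0.5932 ⇒ -0.59
√T = √0.25 = 0.5000
φ(d₁) = φ(-0.59) = 0.3352
vega = S·φ(d₁)·√T = 40·0.3352·0.5000 = 6.7040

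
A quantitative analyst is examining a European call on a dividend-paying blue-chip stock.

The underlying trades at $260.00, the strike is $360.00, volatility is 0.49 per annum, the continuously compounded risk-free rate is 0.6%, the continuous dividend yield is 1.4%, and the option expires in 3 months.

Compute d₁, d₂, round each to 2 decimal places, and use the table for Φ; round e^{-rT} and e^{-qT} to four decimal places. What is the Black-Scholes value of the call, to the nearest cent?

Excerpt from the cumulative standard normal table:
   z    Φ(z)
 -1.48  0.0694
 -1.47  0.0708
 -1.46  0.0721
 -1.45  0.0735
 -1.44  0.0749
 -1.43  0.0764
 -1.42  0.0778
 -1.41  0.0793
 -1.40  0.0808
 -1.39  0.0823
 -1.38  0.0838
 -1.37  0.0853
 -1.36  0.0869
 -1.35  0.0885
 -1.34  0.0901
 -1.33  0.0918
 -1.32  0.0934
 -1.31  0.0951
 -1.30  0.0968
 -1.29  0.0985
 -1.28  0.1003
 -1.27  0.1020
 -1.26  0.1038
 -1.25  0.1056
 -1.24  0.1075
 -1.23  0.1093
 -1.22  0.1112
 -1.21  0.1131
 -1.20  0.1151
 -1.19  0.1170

σ√T = 0.49 × 0.5000 = 0.2450
d₁ = [ln(260/360) + (0.006 − 0.014 + 0.49²/2)·0.25] / 0.2450 = [-0.3254 + 0.0280] / 0.2450 = -1.2139 ⇒ -1.21
d₂ = d₁ − σ√T = -1.2139 − 0.2450 = -1.4589 ⇒ -1.46
exp(−qT) = exp(−0.014·0.25) = 0.9965;  exp(−rT) = exp(−0.006·0.25) = 0.9985
N(d₁) = N(-1.21) = 0.1131;  N(d₂) = N(-1.46) = 0.0721
C = 260·0.9965·0.1131 − 360·0.9985·0.0721 = 29.3031 − 25.9171 = 3.3860

$3.39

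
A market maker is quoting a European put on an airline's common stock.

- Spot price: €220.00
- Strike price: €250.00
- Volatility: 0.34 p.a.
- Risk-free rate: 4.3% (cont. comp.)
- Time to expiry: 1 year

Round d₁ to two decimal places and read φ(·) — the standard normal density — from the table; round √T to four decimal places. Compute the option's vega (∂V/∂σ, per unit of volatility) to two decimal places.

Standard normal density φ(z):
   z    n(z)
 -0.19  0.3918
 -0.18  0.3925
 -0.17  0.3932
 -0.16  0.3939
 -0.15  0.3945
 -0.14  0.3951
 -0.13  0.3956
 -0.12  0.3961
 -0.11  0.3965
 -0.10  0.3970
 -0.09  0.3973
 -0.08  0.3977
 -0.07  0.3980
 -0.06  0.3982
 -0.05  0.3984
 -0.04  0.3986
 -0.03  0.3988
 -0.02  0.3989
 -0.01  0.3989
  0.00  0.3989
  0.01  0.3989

σ√T = 0.34 × 1.0000 = 0.3400
d₁ = [ln(220/250) + (0.043 + 0.34²/2)·1] / 0.3400 = [-0.1278 + 0.1008] / 0.3400 = -0.0795 → -0.08
√T = √1 = 1.0000
φ(d₁) = φ(-0.08) = 0.3977
vega = S·φ(d₁)·√T = 220·0.3977·1.0000 = 87.4940

87.49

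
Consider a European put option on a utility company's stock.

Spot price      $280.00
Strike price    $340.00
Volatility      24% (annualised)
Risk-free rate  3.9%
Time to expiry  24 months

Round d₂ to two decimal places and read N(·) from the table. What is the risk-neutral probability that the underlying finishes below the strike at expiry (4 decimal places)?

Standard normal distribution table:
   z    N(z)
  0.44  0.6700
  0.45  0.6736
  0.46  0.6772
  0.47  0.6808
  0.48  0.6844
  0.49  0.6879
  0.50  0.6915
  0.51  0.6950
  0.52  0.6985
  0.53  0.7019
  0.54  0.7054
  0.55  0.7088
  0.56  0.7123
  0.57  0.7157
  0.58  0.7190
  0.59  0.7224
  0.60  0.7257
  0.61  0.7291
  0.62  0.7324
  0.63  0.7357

σ√T = 0.24·√2 = 0.3394
d₁ = [ln(280/340) + (0.039 + 0.24²/2)·2] / 0.3394 = [-0.1942 + 0.1356] / 0.3394 = -0.1725 ⇒ -0.17
d₂ = d₁ − σ√T = -0.1725 − 0.3394 = -0.5119 ⇒ -0.51
Risk-neutral Pr[S_T < K] = N(−d₂) = N(0.51) = 0.6950

0.6950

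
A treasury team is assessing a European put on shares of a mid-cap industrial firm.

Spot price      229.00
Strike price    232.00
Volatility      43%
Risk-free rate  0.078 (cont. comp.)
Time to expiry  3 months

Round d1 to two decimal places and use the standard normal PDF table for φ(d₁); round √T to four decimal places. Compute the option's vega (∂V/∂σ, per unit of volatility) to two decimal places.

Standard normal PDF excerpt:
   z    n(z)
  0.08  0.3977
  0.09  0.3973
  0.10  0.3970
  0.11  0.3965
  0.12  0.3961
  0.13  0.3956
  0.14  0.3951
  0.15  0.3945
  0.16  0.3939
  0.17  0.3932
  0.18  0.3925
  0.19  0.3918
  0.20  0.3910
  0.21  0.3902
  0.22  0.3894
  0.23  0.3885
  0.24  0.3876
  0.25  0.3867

T = 0.25;  σ√T = 0.2150
ln(S/K) + (r + σ²/2)T = ln(229/232) + (0.078 + 0.43²/2)·0.25 = -0.0130 + 0.0426 = 0.0296
d₁ = 0.0296 / 0.2150 = 0.1377 → 0.14
√T = √0.25 = 0.5000
φ(d₁) = φ(0.14) = 0.3951
vega = S·φ(d₁)·√T = 229·0.3951·0.5000 = 45.2390

45.24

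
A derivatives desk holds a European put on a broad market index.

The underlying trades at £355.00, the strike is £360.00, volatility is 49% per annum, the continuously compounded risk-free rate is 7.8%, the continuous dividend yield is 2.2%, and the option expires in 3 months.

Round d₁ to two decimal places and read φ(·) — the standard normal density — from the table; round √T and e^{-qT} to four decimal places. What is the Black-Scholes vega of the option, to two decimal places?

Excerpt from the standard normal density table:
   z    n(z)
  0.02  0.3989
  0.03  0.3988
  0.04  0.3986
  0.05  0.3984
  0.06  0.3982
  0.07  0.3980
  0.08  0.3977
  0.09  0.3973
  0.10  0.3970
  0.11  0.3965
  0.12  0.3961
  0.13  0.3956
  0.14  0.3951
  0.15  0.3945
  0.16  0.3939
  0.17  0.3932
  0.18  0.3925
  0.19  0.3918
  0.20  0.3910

T = 0.25;  σ√T = 0.2450
ln(S/K) + (r − q + σ²/2)T = ln(355/360) + (0.078 − 0.022 + 0.49²/2)·0.25 = -0.0140 + 0.0440 = 0.0300
d₁ = 0.0300 / 0.2450 = 0.1226 ≈ 0.12
√T = √0.25 = 0.5000
φ(d₁) = φ(0.12) = 0.3961
exp(−qT) = exp(−0.022·0.25) = 0.9945
vega = S·exp(−qT)·φ(d₁)·√T = 355·0.9945·0.3961·0.5000 = 69.9211
(The call has the same vega.)

69.92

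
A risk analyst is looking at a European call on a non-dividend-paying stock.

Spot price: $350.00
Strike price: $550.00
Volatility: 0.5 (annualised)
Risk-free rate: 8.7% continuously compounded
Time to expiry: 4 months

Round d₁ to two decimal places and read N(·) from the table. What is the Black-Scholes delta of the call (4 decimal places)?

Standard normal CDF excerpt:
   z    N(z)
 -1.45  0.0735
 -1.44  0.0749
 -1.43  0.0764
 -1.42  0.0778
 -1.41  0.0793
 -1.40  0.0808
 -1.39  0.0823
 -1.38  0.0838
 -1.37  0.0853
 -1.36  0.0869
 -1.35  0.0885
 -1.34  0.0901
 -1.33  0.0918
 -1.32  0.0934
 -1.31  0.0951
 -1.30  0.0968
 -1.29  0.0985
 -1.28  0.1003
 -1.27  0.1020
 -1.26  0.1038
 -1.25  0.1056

σ√T = 0.5 × 0.5774 = 0.2887
d₁ = [ln(350/550) + (0.087 + 0.5²/2)·0.3333] / 0.2887 = [-0.4520 + 0.0707] / 0.2887 = -1.3209 ≈ -1.32
N(d₁) = N(-1.32) = 0.0934
Δ_call = N(d₁) = 0.0934

0.0934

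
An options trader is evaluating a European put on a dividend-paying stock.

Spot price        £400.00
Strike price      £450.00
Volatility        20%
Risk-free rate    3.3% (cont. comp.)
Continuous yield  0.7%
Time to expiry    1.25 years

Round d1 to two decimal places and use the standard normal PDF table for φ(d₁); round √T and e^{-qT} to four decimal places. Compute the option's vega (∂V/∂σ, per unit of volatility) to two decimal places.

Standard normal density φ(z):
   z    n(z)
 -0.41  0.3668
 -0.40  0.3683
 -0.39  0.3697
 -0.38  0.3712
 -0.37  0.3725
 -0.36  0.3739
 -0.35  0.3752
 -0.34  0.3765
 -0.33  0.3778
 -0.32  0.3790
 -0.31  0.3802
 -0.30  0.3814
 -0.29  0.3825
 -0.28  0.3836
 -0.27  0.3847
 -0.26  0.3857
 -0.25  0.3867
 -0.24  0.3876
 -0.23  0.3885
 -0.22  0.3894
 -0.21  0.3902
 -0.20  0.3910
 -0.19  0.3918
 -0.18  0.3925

σ√T = 0.2 × 1.1180 = 0.2236
d₁ = [ln(400/450) + (0.033 − 0.007 + 0.2²/2)·1.25] / 0.2236 = [-0.1178 + 0.0575] / 0.2236 = -0.2696 → -0.27
√T = √1.25 = 1.1180
φ(d₁) = φ(-0.27) = 0.3847
exp(−qT) = exp(−0.007·1.25) = 0.9913
vega = S·exp(−qT)·φ(d₁)·√T = 400·0.9913·0.3847·1.1180 = 170.5411

170.54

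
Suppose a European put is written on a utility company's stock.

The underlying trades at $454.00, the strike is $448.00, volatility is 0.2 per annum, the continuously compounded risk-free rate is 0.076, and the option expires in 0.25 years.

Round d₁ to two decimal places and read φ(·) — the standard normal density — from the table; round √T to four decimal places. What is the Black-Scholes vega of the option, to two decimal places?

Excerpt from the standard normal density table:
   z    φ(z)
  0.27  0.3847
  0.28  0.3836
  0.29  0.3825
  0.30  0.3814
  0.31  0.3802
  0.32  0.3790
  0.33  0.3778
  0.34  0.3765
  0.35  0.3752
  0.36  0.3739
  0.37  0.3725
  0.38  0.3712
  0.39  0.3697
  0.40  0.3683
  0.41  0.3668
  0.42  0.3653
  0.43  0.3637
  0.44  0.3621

σ√T = 0.2 × 0.5000 = 0.1000
ln(S/K) + (r + σ²/2)T = ln(454/448) + (0.076 + 0.2²/2)·0.25 = 0.0133 + 0.0240 = 0.0373
d₁ = 0.0373 / 0.1000 = 0.3730 ⇒ 0.37
√T = √0.25 = 0.5000
φ(d₁) = φ(0.37) = 0.3725
vega = S·φ(d₁)·√T = 454·0.3725·0.5000 = 84.5575
(Call and put vega coincide under Black-Scholes.)

84.56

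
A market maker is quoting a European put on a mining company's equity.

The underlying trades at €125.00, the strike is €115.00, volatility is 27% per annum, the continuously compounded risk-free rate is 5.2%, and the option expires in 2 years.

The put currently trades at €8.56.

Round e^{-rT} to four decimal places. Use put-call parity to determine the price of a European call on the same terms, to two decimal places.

e^(−rT) = e^(−0.052·2) = 0.9012
Put-call parity: C − P = S − K·e^(−rT) = 125 − 115·0.9012 = 125 − 103.6380 = 21.3620
C = P + (C − P) = 8.56 + (21.3620) = 29.9220

€29.92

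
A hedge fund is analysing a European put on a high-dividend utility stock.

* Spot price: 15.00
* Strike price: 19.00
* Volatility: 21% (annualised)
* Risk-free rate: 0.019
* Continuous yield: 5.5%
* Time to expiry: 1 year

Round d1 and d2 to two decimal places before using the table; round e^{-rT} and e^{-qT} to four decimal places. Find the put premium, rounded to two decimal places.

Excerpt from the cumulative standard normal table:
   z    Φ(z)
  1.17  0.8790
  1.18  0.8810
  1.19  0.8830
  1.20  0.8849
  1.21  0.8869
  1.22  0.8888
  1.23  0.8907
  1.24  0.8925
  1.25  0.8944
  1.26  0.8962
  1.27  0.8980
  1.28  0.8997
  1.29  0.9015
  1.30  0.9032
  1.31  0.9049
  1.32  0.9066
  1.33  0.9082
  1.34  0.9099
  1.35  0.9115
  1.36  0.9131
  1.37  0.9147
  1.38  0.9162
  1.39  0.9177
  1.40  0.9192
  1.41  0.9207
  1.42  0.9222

σ√T = 0.21·√1 = 0.2100
d₁ = [ln(15/19) + (0.019 − 0.055 + 0.21²/2)·1] / 0.2100 = [-0.2364 − 0.0140] / 0.2100 = -1.1921 which rounds to -1.19
d₂ = d₁ − σ√T = -1.1921 − 0.2100 = -1.4021 which rounds to -1.40
e^(−qT) = e^(−0.055·1) = 0.9465;  e^(−rT) = e^(−0.019·1) = 0.9812
N(−d₂) = N(1.40) = 0.9192;  N(−d₁) = N(1.19) = 0.8830
P = 19·0.9812·0.9192 − 15·0.9465·0.8830 = 17.1365 − 12.5364 = 4.6001

4.60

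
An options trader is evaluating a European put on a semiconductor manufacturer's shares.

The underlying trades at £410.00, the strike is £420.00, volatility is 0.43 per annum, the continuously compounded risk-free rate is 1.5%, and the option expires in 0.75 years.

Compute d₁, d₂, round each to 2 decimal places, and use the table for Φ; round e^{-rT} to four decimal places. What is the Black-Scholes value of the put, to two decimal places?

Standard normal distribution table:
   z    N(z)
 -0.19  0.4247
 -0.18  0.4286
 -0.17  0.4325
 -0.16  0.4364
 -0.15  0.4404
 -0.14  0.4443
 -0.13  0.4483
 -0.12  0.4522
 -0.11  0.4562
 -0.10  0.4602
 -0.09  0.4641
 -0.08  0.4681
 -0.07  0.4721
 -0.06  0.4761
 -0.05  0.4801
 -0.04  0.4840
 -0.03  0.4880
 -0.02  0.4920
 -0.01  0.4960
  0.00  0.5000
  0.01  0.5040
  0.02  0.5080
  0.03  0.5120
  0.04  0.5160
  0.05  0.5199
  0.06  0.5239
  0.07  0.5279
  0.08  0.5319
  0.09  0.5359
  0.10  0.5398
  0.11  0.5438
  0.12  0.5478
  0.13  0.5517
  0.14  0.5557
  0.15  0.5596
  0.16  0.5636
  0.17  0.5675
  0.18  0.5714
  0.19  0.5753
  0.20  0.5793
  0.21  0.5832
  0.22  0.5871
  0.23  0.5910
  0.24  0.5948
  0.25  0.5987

£63.26

σ√T = 0.43·√0.75 = 0.3724
d₁ = [ln(410/420) + (0.015 + 0.43²/2)·0.75] / 0.3724 = [-0.0241 + 0.0806] / 0.3724 = 0.1517 → 0.15
d₂ = d₁ − σ√T = 0.1517 − 0.3724 = -0.2207 → -0.22
exp(−rT) = exp(−0.015·0.75) = 0.9888
P = 420·0.9888·N(0.22) − 410·N(-0.15) = 420·0.9888·0.5871 − 410·0.4404 = 243.8203 − 180.5640 = 63.2563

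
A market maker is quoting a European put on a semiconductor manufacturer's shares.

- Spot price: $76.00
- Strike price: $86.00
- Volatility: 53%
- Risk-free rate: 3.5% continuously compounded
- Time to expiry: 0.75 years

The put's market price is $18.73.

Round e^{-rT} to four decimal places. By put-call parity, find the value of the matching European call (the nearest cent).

$10.96

exp(−rT) = exp(−0.035·0.75) = 0.9741
Put-call parity: C − P = S − K·e^(−rT) = 76 − 86·0.9741 = 76 − 83.7726 = -7.7726
C = P + (C − P) = 18.73 + (-7.7726) = 10.9574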